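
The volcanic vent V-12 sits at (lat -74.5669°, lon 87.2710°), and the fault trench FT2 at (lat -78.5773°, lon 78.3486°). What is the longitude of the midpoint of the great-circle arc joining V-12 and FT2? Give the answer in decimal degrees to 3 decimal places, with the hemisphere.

83.465°E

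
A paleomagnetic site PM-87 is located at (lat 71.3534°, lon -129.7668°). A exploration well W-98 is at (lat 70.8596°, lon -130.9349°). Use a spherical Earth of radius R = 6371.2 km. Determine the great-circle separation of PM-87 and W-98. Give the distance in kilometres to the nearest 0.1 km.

69.2 km

Δφ = -0.4938°,  Δλ = -1.1681°
a = sin²(Δφ/2) + cos φ₁ cos φ₂ sin²(Δλ/2) = 0.000029
c = 2·arcsin(√a) = 0.010856 rad = 0.6220°
d = R·c = 6371.2 × 0.010856 = 69.2 km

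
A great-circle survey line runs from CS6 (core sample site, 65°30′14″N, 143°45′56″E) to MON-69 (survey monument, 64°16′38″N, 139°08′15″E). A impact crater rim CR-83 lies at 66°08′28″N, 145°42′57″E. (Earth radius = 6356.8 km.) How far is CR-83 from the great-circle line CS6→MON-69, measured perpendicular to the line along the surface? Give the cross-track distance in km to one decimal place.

CS6: φ = +65.50389°, λ = +143.76556°
MON-69: φ = +64.27722°, λ = +139.13750°
CR-83: φ = +66.14111°, λ = +145.71583°
δ₁₃ = central angle CS6→CR-83 = 0.017832 rad  (haversine)
θ₁₃ = bearing CS6→CR-83 = 50.532°,  θ₁₂ = bearing CS6→MON-69 = 240.121°
dₓₜ = R·arcsin(sin δ₁₃ · sin(θ₁₃ − θ₁₂)) = 6356.8·arcsin(0.01783·sin(-189.589°)) = 18.883 km
|dₓₜ| = 18.883 km

18.9 km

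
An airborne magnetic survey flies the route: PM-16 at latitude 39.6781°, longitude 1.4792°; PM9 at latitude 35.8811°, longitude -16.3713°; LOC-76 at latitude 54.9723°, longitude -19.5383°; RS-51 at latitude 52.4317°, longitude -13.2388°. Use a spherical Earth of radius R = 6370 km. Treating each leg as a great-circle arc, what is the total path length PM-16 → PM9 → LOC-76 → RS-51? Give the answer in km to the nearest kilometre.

PM-16→PM9: c = 0.254517 rad, d = 1621.28 km
PM9→LOC-76: c = 0.335369 rad, d = 2136.30 km
LOC-76→RS-51: c = 0.078710 rad, d = 501.38 km
Total = 1621.28 + 2136.30 + 501.38 = 4258.96 km

4259 km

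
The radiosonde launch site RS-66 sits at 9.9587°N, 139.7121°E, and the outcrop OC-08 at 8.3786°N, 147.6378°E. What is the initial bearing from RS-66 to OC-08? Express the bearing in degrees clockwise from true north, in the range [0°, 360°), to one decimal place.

100.8°

Δλ = 7.9257°
y = sin Δλ · cos φ₂ = 0.136417
x = cos φ₁ sin φ₂ − sin φ₁ cos φ₂ cos Δλ = -0.025940
θ = atan2(y, x) = 100.7664° → 100.7664° (mod 360°)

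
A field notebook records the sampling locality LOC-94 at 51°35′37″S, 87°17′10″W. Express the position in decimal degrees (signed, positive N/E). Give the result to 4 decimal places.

-51.5936°, -87.2861°

lat: 51.5936° S → -51.5936°
lon: 87.2861° W → -87.2861°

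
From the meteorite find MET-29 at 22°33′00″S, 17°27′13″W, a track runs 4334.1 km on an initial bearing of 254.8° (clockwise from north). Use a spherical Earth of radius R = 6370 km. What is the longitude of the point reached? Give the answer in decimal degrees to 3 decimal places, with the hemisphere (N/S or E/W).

60.295°W

MET-29: φ = -22.55000°, λ = -17.45361°
δ = d/R = 4334.1/6370 = 0.680392 rad
φ₂ = arcsin(sin φ₁ cos δ + cos φ₁ sin δ cos θ)
   = arcsin(-0.38349·0.77733 + 0.92355·0.62910·-0.26219) = -26.77117°
λ₂ = λ₁ + atan2(sin θ sin δ cos φ₁, cos δ − sin φ₁ sin φ₂) = -60.29529°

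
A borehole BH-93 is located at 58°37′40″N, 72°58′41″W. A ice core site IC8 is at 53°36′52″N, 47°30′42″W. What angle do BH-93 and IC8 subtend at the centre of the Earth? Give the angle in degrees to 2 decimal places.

BH-93: φ = +58.62778°, λ = -72.97806°
IC8: φ = +53.61444°, λ = -47.51167°
Δφ = -5.0133°,  Δλ = 25.4664°
a = sin²(Δφ/2) + cos φ₁ cos φ₂ sin²(Δλ/2) = 0.016916
c = 2·arcsin(√a) = 0.260861 rad = 14.9463°

14.95°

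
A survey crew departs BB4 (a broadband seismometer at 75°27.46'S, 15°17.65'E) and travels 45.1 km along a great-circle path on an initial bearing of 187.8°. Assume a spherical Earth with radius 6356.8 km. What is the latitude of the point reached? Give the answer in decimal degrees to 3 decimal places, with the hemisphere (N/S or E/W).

BB4: φ = -75.45767°, λ = +15.29417°
δ = d/R = 45.1/6356.8 = 0.007095 rad
φ₂ = arcsin(sin φ₁ cos δ + cos φ₁ sin δ cos θ)
   = arcsin(-0.96796·0.99997 + 0.25110·0.00709·-0.99075) = -75.86030°
λ₂ = λ₁ + atan2(sin θ sin δ cos φ₁, cos δ − sin φ₁ sin φ₂) = 15.06833°

75.860°S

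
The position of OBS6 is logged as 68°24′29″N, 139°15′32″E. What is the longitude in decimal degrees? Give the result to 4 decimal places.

139° + 15′/60 + 32″/3600 = 139 + 0.25000 + 0.00889 = 139.2589°

139.2589°E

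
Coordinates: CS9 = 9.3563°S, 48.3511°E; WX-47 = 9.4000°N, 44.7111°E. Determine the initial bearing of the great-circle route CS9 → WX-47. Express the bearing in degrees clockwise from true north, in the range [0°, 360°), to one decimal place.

349.0°

Δλ = -3.6400°
y = sin Δλ · cos φ₂ = -0.062635
x = cos φ₁ sin φ₂ − sin φ₁ cos φ₂ cos Δλ = 0.321220
θ = atan2(y, x) = -11.0337° → 348.9663° (mod 360°)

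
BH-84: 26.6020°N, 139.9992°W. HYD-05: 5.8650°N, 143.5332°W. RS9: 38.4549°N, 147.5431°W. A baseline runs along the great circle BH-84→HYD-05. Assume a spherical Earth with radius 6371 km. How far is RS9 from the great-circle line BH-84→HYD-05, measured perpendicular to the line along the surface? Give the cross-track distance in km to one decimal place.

δ₁₃ = central angle BH-84→RS9 = 0.234556 rad  (haversine)
θ₁₃ = bearing BH-84→RS9 = 333.745°,  θ₁₂ = bearing BH-84→HYD-05 = 189.848°
dₓₜ = R·arcsin(sin δ₁₃ · sin(θ₁₃ − θ₁₂)) = 6371·arcsin(0.23241·sin(143.897°)) = 875.222 km
|dₓₜ| = 875.222 km

875.2 km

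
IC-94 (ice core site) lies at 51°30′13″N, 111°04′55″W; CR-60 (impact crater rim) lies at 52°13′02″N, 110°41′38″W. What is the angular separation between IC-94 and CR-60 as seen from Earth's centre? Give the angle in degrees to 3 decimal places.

IC-94: φ = +51.50361°, λ = -111.08194°
CR-60: φ = +52.21722°, λ = -110.69389°
Δφ = 0.7136°,  Δλ = 0.3881°
a = sin²(Δφ/2) + cos φ₁ cos φ₂ sin²(Δλ/2) = 0.000043
c = 2·arcsin(√a) = 0.013138 rad = 0.7528°

0.753°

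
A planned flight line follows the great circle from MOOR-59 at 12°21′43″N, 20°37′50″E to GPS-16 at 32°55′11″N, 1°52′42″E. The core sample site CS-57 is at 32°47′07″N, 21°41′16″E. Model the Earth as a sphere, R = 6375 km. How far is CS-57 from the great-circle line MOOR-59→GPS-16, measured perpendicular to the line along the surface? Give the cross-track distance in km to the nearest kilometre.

MOOR-59: φ = +12.36194°, λ = +20.63056°
GPS-16: φ = +32.91972°, λ = +1.87833°
CS-57: φ = +32.78528°, λ = +21.68778°
δ₁₃ = central angle MOOR-59→CS-57 = 0.356855 rad  (haversine)
θ₁₃ = bearing MOOR-59→CS-57 = 2.545°,  θ₁₂ = bearing MOOR-59→GPS-16 = 323.197°
dₓₜ = R·arcsin(sin δ₁₃ · sin(θ₁₃ − θ₁₂)) = 6375·arcsin(0.34933·sin(-320.652°)) = 1423.762 km
|dₓₜ| = 1423.762 km

1424 km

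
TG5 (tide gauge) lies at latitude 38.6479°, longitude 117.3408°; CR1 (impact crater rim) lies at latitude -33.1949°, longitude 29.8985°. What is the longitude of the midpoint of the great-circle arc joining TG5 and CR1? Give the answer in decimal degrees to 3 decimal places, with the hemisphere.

71.730°E

Bx = cos φ₂ cos Δλ = 0.037343,  By = cos φ₂ sin Δλ = -0.835979
φₘ = atan2(sin φ₁ + sin φ₂, √((cos φ₁ + Bx)² + By²)) = 3.76795°
λₘ = λ₁ + atan2(By, cos φ₁ + Bx) = 71.72996°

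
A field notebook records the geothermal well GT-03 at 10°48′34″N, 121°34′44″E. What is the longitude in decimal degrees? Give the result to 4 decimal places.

121.5789°E

121° + 34′/60 + 44″/3600 = 121 + 0.56667 + 0.01222 = 121.5789°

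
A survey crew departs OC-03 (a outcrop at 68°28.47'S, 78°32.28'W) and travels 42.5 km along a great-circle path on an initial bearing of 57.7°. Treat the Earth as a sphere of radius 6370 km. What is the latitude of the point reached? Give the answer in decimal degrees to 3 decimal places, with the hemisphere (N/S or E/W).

OC-03: φ = -68.47450°, λ = -78.53800°
δ = d/R = 42.5/6370 = 0.006672 rad
φ₂ = arcsin(sin φ₁ cos δ + cos φ₁ sin δ cos θ)
   = arcsin(-0.93025·0.99998 + 0.36692·0.00667·0.53435) = -68.26794°
λ₂ = λ₁ + atan2(sin θ sin δ cos φ₁, cos δ − sin φ₁ sin φ₂) = -77.66530°

68.268°S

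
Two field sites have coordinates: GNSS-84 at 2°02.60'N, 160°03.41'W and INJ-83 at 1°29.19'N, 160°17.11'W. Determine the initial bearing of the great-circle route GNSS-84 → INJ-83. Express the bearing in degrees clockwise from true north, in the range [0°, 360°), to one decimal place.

202.3°

GNSS-84: φ = +2.04333°, λ = -160.05683°
INJ-83: φ = +1.48650°, λ = -160.28517°
Δλ = -0.2283°
y = sin Δλ · cos φ₂ = -0.003984
x = cos φ₁ sin φ₂ − sin φ₁ cos φ₂ cos Δλ = -0.009718
θ = atan2(y, x) = -157.7095° → 202.2905° (mod 360°)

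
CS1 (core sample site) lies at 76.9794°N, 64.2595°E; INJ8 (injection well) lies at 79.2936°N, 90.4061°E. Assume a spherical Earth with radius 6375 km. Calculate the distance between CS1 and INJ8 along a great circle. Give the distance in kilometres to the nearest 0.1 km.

644.0 km

Δφ = 2.3142°,  Δλ = 26.1466°
a = sin²(Δφ/2) + cos φ₁ cos φ₂ sin²(Δλ/2) = 0.002549
c = 2·arcsin(√a) = 0.101025 rad = 5.7883°
d = R·c = 6375 × 0.101025 = 644.0 km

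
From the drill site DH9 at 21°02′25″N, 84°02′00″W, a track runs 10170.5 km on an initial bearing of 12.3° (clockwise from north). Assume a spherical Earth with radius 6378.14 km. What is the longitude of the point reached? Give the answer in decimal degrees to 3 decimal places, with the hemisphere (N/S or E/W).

DH9: φ = +21.04028°, λ = -84.03333°
δ = d/R = 10170.5/6378.14 = 1.594587 rad
φ₂ = arcsin(sin φ₁ cos δ + cos φ₁ sin δ cos θ)
   = arcsin(0.35902·-0.02379 + 0.93333·0.99972·0.97705) = 64.56933°
λ₂ = λ₁ + atan2(sin θ sin δ cos φ₁, cos δ − sin φ₁ sin φ₂) = 66.23427°

66.234°E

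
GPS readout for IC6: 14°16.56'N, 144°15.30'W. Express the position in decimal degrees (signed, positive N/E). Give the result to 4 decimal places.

lat: 14.2760° N → +14.2760°
lon: 144.2550° W → -144.2550°

+14.2760°, -144.2550°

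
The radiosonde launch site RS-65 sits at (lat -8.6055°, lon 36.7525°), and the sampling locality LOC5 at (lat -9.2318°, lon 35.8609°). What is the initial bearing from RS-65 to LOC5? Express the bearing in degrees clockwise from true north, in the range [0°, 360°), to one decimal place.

234.5°

Δλ = -0.8916°
y = sin Δλ · cos φ₂ = -0.015359
x = cos φ₁ sin φ₂ − sin φ₁ cos φ₂ cos Δλ = -0.010949
θ = atan2(y, x) = -125.4829° → 234.5171° (mod 360°)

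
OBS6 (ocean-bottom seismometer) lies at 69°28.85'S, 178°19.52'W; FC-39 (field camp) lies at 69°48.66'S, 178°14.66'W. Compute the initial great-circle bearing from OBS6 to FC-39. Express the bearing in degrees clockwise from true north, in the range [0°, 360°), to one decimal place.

175.2°

OBS6: φ = -69.48083°, λ = -178.32533°
FC-39: φ = -69.81100°, λ = -178.24433°
Δλ = 0.0810°
y = sin Δλ · cos φ₂ = 0.000488
x = cos φ₁ sin φ₂ − sin φ₁ cos φ₂ cos Δλ = -0.005763
θ = atan2(y, x) = 175.1607° → 175.1607° (mod 360°)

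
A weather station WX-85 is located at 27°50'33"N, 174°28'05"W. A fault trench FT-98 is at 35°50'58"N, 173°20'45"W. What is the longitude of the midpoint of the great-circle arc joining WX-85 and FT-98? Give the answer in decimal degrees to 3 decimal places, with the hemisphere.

173.931°W

WX-85: φ = +27.84250°, λ = -174.46806°
FT-98: φ = +35.84944°, λ = -173.34583°
Bx = cos φ₂ cos Δλ = 0.810403,  By = cos φ₂ sin Δλ = 0.015875
φₘ = atan2(sin φ₁ + sin φ₂, √((cos φ₁ + Bx)² + By²)) = 31.84720°
λₘ = λ₁ + atan2(By, cos φ₁ + Bx) = -173.93134°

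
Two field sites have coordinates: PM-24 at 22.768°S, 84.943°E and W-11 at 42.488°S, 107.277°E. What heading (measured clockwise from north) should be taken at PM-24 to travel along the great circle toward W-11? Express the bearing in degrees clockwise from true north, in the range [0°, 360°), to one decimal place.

142.0°

Δλ = 22.3340°
y = sin Δλ · cos φ₂ = 0.280223
x = cos φ₁ sin φ₂ − sin φ₁ cos φ₂ cos Δλ = -0.358832
θ = atan2(y, x) = 142.0126° → 142.0126° (mod 360°)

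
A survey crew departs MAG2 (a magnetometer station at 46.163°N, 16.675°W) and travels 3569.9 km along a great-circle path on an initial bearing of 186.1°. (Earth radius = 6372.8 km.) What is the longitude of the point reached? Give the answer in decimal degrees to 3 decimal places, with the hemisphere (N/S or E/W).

20.014°W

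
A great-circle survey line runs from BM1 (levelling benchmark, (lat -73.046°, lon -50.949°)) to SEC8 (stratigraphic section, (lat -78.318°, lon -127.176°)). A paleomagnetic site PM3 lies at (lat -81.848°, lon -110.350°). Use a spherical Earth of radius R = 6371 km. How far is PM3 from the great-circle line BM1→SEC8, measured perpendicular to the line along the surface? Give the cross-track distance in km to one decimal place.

δ₁₃ = central angle BM1→PM3 = 0.253974 rad  (haversine)
θ₁₃ = bearing BM1→PM3 = 209.064°,  θ₁₂ = bearing BM1→SEC8 = 219.396°
dₓₜ = R·arcsin(sin δ₁₃ · sin(θ₁₃ − θ₁₂)) = 6371·arcsin(0.25125·sin(-10.332°)) = -287.183 km
|dₓₜ| = 287.183 km

287.2 km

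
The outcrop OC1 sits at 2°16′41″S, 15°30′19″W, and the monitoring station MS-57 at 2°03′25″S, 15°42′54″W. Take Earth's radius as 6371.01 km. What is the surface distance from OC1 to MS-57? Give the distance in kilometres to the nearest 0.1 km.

33.9 km

OC1: φ = -2.27806°, λ = -15.50528°
MS-57: φ = -2.05694°, λ = -15.71500°
Δφ = 0.2211°,  Δλ = -0.2097°
a = sin²(Δφ/2) + cos φ₁ cos φ₂ sin²(Δλ/2) = 0.000007
c = 2·arcsin(√a) = 0.005317 rad = 0.3046°
d = R·c = 6371.01 × 0.005317 = 33.9 km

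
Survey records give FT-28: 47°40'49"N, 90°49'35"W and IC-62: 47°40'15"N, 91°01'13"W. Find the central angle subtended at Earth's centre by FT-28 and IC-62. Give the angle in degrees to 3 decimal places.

FT-28: φ = +47.68028°, λ = -90.82639°
IC-62: φ = +47.67083°, λ = -91.02028°
Δφ = -0.0094°,  Δλ = -0.1939°
a = sin²(Δφ/2) + cos φ₁ cos φ₂ sin²(Δλ/2) = 0.000001
c = 2·arcsin(√a) = 0.002284 rad = 0.1309°

0.131°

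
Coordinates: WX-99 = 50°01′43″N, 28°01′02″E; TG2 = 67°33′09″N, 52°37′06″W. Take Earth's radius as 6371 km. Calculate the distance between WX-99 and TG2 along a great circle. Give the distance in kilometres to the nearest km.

4622 km

WX-99: φ = +50.02861°, λ = +28.01722°
TG2: φ = +67.55250°, λ = -52.61833°
Δφ = 17.5239°,  Δλ = -80.6356°
a = sin²(Δφ/2) + cos φ₁ cos φ₂ sin²(Δλ/2) = 0.125895
c = 2·arcsin(√a) = 0.725436 rad = 41.5644°
d = R·c = 6371 × 0.725436 = 4621.8 km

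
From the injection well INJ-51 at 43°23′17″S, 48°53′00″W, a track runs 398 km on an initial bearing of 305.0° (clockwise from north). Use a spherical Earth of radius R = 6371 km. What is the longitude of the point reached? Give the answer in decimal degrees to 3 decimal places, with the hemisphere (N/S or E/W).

52.785°W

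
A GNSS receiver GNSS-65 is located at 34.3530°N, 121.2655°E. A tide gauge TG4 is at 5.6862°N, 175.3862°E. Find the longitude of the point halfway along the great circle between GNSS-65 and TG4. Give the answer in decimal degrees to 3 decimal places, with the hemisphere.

Bx = cos φ₂ cos Δλ = 0.583196,  By = cos φ₂ sin Δλ = 0.806267
φₘ = atan2(sin φ₁ + sin φ₂, √((cos φ₁ + Bx)² + By²)) = 22.22915°
λₘ = λ₁ + atan2(By, cos φ₁ + Bx) = 151.04880°

151.049°E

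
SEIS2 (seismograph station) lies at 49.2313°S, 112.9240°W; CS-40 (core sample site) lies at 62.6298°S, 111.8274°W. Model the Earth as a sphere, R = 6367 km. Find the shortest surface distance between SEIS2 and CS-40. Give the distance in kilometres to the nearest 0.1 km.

1490.4 km

Δφ = -13.3985°,  Δλ = 1.0966°
a = sin²(Δφ/2) + cos φ₁ cos φ₂ sin²(Δλ/2) = 0.013637
c = 2·arcsin(√a) = 0.234085 rad = 13.4121°
d = R·c = 6367 × 0.234085 = 1490.4 km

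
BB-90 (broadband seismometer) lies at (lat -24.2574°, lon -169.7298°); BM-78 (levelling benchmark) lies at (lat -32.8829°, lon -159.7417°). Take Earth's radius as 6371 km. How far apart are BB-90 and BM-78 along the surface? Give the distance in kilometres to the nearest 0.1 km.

Δφ = -8.6255°,  Δλ = 9.9881°
a = sin²(Δφ/2) + cos φ₁ cos φ₂ sin²(Δλ/2) = 0.011457
c = 2·arcsin(√a) = 0.214488 rad = 12.2892°
d = R·c = 6371 × 0.214488 = 1366.5 km

1366.5 km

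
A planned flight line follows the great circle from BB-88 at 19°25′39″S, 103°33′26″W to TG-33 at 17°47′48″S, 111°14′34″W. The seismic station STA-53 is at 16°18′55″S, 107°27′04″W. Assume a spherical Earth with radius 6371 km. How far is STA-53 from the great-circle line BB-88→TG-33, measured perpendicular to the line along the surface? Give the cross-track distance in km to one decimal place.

252.7 km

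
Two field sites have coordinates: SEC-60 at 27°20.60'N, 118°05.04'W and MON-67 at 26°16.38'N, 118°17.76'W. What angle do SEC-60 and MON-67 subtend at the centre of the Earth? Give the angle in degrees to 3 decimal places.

1.087°

SEC-60: φ = +27.34333°, λ = -118.08400°
MON-67: φ = +26.27300°, λ = -118.29600°
Δφ = -1.0703°,  Δλ = -0.2120°
a = sin²(Δφ/2) + cos φ₁ cos φ₂ sin²(Δλ/2) = 0.000090
c = 2·arcsin(√a) = 0.018970 rad = 1.0869°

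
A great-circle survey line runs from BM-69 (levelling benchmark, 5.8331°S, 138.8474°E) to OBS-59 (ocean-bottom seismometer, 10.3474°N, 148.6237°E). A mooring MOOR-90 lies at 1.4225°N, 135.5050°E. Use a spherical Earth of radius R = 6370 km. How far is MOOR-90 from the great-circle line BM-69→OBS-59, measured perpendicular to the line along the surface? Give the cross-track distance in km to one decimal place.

734.3 km

δ₁₃ = central angle BM-69→MOOR-90 = 0.139390 rad  (haversine)
θ₁₃ = bearing BM-69→MOOR-90 = 335.197°,  θ₁₂ = bearing BM-69→OBS-59 = 31.072°
dₓₜ = R·arcsin(sin δ₁₃ · sin(θ₁₃ − θ₁₂)) = 6370·arcsin(0.13894·sin(304.125°)) = -734.277 km
|dₓₜ| = 734.277 km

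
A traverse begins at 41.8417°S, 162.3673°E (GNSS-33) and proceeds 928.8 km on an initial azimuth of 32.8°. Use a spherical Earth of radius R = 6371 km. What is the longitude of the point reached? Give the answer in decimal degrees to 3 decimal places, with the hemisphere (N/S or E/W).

167.859°E

δ = d/R = 928.8/6371 = 0.145786 rad
φ₂ = arcsin(sin φ₁ cos δ + cos φ₁ sin δ cos θ)
   = arcsin(-0.66707·0.98939 + 0.74499·0.14527·0.84057) = -34.68251°
λ₂ = λ₁ + atan2(sin θ sin δ cos φ₁, cos δ − sin φ₁ sin φ₂) = 167.85877°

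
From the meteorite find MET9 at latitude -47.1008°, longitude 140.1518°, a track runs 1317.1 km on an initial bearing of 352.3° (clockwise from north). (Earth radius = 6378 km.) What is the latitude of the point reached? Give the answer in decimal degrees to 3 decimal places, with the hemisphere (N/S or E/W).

35.357°S

δ = d/R = 1317.1/6378 = 0.206507 rad
φ₂ = arcsin(sin φ₁ cos δ + cos φ₁ sin δ cos θ)
   = arcsin(-0.73255·0.97875 + 0.68071·0.20504·0.99098) = -35.35720°
λ₂ = λ₁ + atan2(sin θ sin δ cos φ₁, cos δ − sin φ₁ sin φ₂) = 138.22138°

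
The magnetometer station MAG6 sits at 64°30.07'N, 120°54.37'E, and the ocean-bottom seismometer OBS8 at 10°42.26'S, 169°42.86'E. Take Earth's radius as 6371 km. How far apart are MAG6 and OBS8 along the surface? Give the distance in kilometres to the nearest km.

9299 km

MAG6: φ = +64.50117°, λ = +120.90617°
OBS8: φ = -10.70433°, λ = +169.71433°
Δφ = -75.2055°,  Δλ = 48.8082°
a = sin²(Δφ/2) + cos φ₁ cos φ₂ sin²(Δλ/2) = 0.444534
c = 2·arcsin(√a) = 1.459635 rad = 83.6309°
d = R·c = 6371 × 1.459635 = 9299.3 km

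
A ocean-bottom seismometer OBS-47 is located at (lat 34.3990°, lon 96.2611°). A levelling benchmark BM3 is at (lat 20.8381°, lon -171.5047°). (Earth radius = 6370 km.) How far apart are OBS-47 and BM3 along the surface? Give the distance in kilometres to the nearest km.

8912 km

Δφ = -13.5609°,  Δλ = 92.2342°
a = sin²(Δφ/2) + cos φ₁ cos φ₂ sin²(Δλ/2) = 0.414547
c = 2·arcsin(√a) = 1.399046 rad = 80.1594°
d = R·c = 6370 × 1.399046 = 8911.9 km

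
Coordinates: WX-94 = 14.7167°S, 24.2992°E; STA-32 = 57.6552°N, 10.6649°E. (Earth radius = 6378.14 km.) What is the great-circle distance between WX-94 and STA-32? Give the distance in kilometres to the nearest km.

Δφ = 72.3719°,  Δλ = -13.6343°
a = sin²(Δφ/2) + cos φ₁ cos φ₂ sin²(Δλ/2) = 0.355872
c = 2·arcsin(√a) = 1.278392 rad = 73.2465°
d = R·c = 6378.14 × 1.278392 = 8153.8 km

8154 km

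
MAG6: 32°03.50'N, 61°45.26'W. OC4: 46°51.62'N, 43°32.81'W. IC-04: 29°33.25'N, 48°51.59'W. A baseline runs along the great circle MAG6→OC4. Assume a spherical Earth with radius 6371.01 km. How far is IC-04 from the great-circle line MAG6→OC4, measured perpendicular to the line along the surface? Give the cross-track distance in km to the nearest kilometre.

1106 km

MAG6: φ = +32.05833°, λ = -61.75433°
OC4: φ = +46.86033°, λ = -43.54683°
IC-04: φ = +29.55417°, λ = -48.85983°
δ₁₃ = central angle MAG6→IC-04 = 0.198041 rad  (haversine)
θ₁₃ = bearing MAG6→IC-04 = 99.375°,  θ₁₂ = bearing MAG6→OC4 = 37.981°
dₓₜ = R·arcsin(sin δ₁₃ · sin(θ₁₃ − θ₁₂)) = 6371.01·arcsin(0.19675·sin(61.394°)) = 1106.027 km
|dₓₜ| = 1106.027 km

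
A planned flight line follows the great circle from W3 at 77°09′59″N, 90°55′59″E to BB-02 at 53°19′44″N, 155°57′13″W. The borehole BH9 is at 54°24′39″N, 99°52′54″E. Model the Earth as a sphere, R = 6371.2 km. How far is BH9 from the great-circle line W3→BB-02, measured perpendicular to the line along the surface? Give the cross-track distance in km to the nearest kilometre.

2341 km

W3: φ = +77.16639°, λ = +90.93306°
BB-02: φ = +53.32889°, λ = -155.95361°
BH9: φ = +54.41083°, λ = +99.88167°
δ₁₃ = central angle W3→BH9 = 0.401208 rad  (haversine)
θ₁₃ = bearing W3→BH9 = 166.597°,  θ₁₂ = bearing W3→BB-02 = 53.480°
dₓₜ = R·arcsin(sin δ₁₃ · sin(θ₁₃ − θ₁₂)) = 6371.2·arcsin(0.39053·sin(113.117°)) = 2340.664 km
|dₓₜ| = 2340.664 km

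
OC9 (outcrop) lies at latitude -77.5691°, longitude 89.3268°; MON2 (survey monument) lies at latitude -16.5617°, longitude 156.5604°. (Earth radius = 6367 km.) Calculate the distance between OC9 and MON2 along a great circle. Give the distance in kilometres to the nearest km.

7669 km

Δφ = 61.0074°,  Δλ = 67.2336°
a = sin²(Δφ/2) + cos φ₁ cos φ₂ sin²(Δλ/2) = 0.320895
c = 2·arcsin(√a) = 1.204446 rad = 69.0097°
d = R·c = 6367 × 1.204446 = 7668.7 km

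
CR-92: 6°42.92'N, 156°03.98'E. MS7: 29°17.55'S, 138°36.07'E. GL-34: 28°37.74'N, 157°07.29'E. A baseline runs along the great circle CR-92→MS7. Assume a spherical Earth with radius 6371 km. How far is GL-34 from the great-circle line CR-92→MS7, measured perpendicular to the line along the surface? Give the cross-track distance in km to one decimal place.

CR-92: φ = +6.71533°, λ = +156.06633°
MS7: φ = -29.29250°, λ = +138.60117°
GL-34: φ = +28.62900°, λ = +157.12150°
δ₁₃ = central angle CR-92→GL-34 = 0.382862 rad  (haversine)
θ₁₃ = bearing CR-92→GL-34 = 2.480°,  θ₁₂ = bearing CR-92→MS7 = 204.172°
dₓₜ = R·arcsin(sin δ₁₃ · sin(θ₁₃ − θ₁₂)) = 6371·arcsin(0.37358·sin(-201.692°)) = 882.518 km
|dₓₜ| = 882.518 km

882.5 km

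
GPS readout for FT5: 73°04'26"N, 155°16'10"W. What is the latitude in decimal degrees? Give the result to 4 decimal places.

73.0739°N

73° + 4′/60 + 26″/3600 = 73 + 0.06667 + 0.00722 = 73.0739°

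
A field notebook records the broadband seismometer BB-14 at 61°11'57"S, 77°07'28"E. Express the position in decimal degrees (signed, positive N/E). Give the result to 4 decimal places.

lat: 61.1992° S → -61.1992°
lon: 77.1244° E → +77.1244°

-61.1992°, +77.1244°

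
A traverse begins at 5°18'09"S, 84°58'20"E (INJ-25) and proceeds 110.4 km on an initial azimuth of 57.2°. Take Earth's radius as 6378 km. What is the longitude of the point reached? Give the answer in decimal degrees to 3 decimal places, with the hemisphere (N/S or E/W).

INJ-25: φ = -5.30250°, λ = +84.97222°
δ = d/R = 110.4/6378 = 0.017310 rad
φ₂ = arcsin(sin φ₁ cos δ + cos φ₁ sin δ cos θ)
   = arcsin(-0.09241·0.99985 + 0.99572·0.01731·0.54171) = -4.76471°
λ₂ = λ₁ + atan2(sin θ sin δ cos φ₁, cos δ − sin φ₁ sin φ₂) = 85.80874°

85.809°E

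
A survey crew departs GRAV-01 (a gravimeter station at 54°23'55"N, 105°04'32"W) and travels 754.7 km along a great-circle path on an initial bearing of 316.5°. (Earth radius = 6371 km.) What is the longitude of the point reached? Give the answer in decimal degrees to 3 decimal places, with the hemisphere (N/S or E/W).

114.167°W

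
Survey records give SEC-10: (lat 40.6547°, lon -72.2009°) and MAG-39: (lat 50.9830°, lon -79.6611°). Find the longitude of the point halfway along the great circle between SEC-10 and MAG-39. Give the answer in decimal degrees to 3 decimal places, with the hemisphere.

Bx = cos φ₂ cos Δλ = 0.624222,  By = cos φ₂ sin Δλ = -0.081739
φₘ = atan2(sin φ₁ + sin φ₂, √((cos φ₁ + Bx)² + By²)) = 45.87905°
λₘ = λ₁ + atan2(By, cos φ₁ + Bx) = -75.58362°

75.584°W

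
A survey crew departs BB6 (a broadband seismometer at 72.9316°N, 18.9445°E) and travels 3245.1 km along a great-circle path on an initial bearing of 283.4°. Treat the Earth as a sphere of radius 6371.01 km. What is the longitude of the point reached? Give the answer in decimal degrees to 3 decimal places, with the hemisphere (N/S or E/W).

53.702°W

δ = d/R = 3245.1/6371.01 = 0.509354 rad
φ₂ = arcsin(sin φ₁ cos δ + cos φ₁ sin δ cos θ)
   = arcsin(0.95596·0.87306 + 0.29351·0.48761·0.23175) = 60.20096°
λ₂ = λ₁ + atan2(sin θ sin δ cos φ₁, cos δ − sin φ₁ sin φ₂) = -53.70175°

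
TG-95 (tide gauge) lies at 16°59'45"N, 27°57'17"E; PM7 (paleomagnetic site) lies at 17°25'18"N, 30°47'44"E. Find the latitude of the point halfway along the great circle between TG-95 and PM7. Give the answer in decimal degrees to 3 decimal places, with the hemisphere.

TG-95: φ = +16.99583°, λ = +27.95472°
PM7: φ = +17.42167°, λ = +30.79556°
Bx = cos φ₂ cos Δλ = 0.952955,  By = cos φ₂ sin Δλ = 0.047288
φₘ = atan2(sin φ₁ + sin φ₂, √((cos φ₁ + Bx)² + By²)) = 17.21373°
λₘ = λ₁ + atan2(By, cos φ₁ + Bx) = 29.37350°

17.214°N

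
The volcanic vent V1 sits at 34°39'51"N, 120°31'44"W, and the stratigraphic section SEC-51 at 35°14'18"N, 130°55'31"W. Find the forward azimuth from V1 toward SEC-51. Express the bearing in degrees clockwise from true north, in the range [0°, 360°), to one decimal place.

276.8°

V1: φ = +34.66417°, λ = -120.52889°
SEC-51: φ = +35.23833°, λ = -130.92528°
Δλ = -10.3964°
y = sin Δλ · cos φ₂ = -0.147390
x = cos φ₁ sin φ₂ − sin φ₁ cos φ₂ cos Δλ = 0.017647
θ = atan2(y, x) = -83.1723° → 276.8277° (mod 360°)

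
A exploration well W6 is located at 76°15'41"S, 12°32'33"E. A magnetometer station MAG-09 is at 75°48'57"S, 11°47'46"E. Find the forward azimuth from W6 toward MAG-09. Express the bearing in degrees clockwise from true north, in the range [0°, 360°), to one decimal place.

W6: φ = -76.26139°, λ = +12.54250°
MAG-09: φ = -75.81583°, λ = +11.79611°
Δλ = -0.7464°
y = sin Δλ · cos φ₂ = -0.003192
x = cos φ₁ sin φ₂ − sin φ₁ cos φ₂ cos Δλ = 0.007756
θ = atan2(y, x) = -22.3695° → 337.6305° (mod 360°)

337.6°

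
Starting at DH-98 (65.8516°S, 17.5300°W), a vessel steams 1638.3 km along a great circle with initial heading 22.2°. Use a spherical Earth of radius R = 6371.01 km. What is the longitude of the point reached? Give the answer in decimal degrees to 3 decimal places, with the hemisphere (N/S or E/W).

8.585°W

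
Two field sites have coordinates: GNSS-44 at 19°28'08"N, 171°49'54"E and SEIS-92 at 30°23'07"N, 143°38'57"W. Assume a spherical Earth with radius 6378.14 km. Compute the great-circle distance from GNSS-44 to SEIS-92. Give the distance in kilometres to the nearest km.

4624 km

GNSS-44: φ = +19.46889°, λ = +171.83167°
SEIS-92: φ = +30.38528°, λ = -143.64917°
Δφ = 10.9164°,  Δλ = 44.5192°
a = sin²(Δφ/2) + cos φ₁ cos φ₂ sin²(Δλ/2) = 0.125753
c = 2·arcsin(√a) = 0.725007 rad = 41.5398°
d = R·c = 6378.14 × 0.725007 = 4624.2 km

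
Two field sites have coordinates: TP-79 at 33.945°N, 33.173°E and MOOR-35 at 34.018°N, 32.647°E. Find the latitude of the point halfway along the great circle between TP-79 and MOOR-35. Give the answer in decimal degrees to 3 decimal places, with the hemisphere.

33.982°N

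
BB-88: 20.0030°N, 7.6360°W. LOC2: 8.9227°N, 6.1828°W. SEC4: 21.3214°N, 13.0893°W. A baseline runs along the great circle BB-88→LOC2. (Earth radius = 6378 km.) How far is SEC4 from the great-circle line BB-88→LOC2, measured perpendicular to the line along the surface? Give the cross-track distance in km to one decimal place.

δ₁₃ = central angle BB-88→SEC4 = 0.091974 rad  (haversine)
θ₁₃ = bearing BB-88→SEC4 = 285.439°,  θ₁₂ = bearing BB-88→LOC2 = 172.569°
dₓₜ = R·arcsin(sin δ₁₃ · sin(θ₁₃ − θ₁₂)) = 6378·arcsin(0.09184·sin(112.871°)) = 540.377 km
|dₓₜ| = 540.377 km

540.4 km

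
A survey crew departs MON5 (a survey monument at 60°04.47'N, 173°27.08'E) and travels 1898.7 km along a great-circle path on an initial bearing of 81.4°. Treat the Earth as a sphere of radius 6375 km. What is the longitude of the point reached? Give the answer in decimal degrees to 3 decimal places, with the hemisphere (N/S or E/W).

MON5: φ = +60.07450°, λ = +173.45133°
δ = d/R = 1898.7/6375 = 0.297835 rad
φ₂ = arcsin(sin φ₁ cos δ + cos φ₁ sin δ cos θ)
   = arcsin(0.86667·0.95597 + 0.49887·0.29345·0.14954) = 58.25627°
λ₂ = λ₁ + atan2(sin θ sin δ cos φ₁, cos δ − sin φ₁ sin φ₂) = -153.07916°

153.079°W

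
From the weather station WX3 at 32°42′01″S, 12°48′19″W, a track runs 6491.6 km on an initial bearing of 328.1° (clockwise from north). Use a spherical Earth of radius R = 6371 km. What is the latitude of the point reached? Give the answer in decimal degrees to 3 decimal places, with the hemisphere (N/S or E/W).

18.973°N

WX3: φ = -32.70028°, λ = -12.80528°
δ = d/R = 6491.6/6371 = 1.018930 rad
φ₂ = arcsin(sin φ₁ cos δ + cos φ₁ sin δ cos θ)
   = arcsin(-0.54024·0.52428 + 0.84151·0.85155·0.84897) = 18.97293°
λ₂ = λ₁ + atan2(sin θ sin δ cos φ₁, cos δ − sin φ₁ sin φ₂) = -41.21944°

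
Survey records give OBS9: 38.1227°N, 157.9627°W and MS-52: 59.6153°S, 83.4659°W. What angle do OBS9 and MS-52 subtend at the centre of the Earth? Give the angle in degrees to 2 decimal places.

Δφ = -97.7380°,  Δλ = 74.4968°
a = sin²(Δφ/2) + cos φ₁ cos φ₂ sin²(Δλ/2) = 0.713098
c = 2·arcsin(√a) = 2.011080 rad = 115.2264°

115.23°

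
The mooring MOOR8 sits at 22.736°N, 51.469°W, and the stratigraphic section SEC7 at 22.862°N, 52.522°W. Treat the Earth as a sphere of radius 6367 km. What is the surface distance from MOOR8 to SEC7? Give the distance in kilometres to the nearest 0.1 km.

108.8 km

Δφ = 0.1260°,  Δλ = -1.0530°
a = sin²(Δφ/2) + cos φ₁ cos φ₂ sin²(Δλ/2) = 0.000073
c = 2·arcsin(√a) = 0.017085 rad = 0.9789°
d = R·c = 6367 × 0.017085 = 108.8 km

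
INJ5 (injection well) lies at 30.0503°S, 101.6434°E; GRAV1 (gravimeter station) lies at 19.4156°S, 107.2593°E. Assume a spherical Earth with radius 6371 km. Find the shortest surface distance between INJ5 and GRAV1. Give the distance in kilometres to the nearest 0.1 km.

Δφ = 10.6347°,  Δλ = 5.6159°
a = sin²(Δφ/2) + cos φ₁ cos φ₂ sin²(Δλ/2) = 0.010547
c = 2·arcsin(√a) = 0.205763 rad = 11.7893°
d = R·c = 6371 × 0.205763 = 1310.9 km

1310.9 km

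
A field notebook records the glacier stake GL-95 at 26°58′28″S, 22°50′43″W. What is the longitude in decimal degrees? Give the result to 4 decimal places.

22° + 50′/60 + 43″/3600 = 22 + 0.83333 + 0.01194 = 22.8453°

22.8453°W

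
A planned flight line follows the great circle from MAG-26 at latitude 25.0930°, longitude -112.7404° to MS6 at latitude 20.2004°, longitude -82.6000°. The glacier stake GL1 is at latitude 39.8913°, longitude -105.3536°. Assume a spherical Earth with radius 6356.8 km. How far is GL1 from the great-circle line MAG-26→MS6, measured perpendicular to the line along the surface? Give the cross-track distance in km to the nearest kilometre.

1699 km

δ₁₃ = central angle MAG-26→GL1 = 0.279968 rad  (haversine)
θ₁₃ = bearing MAG-26→GL1 = 20.915°,  θ₁₂ = bearing MAG-26→MS6 = 93.822°
dₓₜ = R·arcsin(sin δ₁₃ · sin(θ₁₃ − θ₁₂)) = 6356.8·arcsin(0.27632·sin(-72.906°)) = -1699.106 km
|dₓₜ| = 1699.106 km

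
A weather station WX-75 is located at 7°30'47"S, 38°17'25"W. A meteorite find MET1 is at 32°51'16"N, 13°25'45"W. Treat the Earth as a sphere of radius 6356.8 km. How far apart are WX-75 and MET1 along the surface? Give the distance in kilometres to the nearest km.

WX-75: φ = -7.51306°, λ = -38.29028°
MET1: φ = +32.85444°, λ = -13.42917°
Δφ = 40.3675°,  Δλ = 24.8611°
a = sin²(Δφ/2) + cos φ₁ cos φ₂ sin²(Δλ/2) = 0.157637
c = 2·arcsin(√a) = 0.816568 rad = 46.7859°
d = R·c = 6356.8 × 0.816568 = 5190.8 km

5191 km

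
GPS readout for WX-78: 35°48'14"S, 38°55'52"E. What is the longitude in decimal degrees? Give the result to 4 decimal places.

38.9311°E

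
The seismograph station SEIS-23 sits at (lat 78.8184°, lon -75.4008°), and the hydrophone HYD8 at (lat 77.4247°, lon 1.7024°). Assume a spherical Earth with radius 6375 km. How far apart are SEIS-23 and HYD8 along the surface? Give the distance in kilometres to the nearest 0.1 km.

1644.6 km

Δφ = -1.3937°,  Δλ = 77.1032°
a = sin²(Δφ/2) + cos φ₁ cos φ₂ sin²(Δλ/2) = 0.016546
c = 2·arcsin(√a) = 0.257981 rad = 14.7812°
d = R·c = 6375 × 0.257981 = 1644.6 km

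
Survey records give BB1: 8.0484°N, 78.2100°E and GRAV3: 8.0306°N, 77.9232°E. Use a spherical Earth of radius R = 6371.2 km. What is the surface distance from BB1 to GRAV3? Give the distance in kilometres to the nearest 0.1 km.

Δφ = -0.0178°,  Δλ = -0.2868°
a = sin²(Δφ/2) + cos φ₁ cos φ₂ sin²(Δλ/2) = 0.000006
c = 2·arcsin(√a) = 0.004966 rad = 0.2845°
d = R·c = 6371.2 × 0.004966 = 31.6 km

31.6 km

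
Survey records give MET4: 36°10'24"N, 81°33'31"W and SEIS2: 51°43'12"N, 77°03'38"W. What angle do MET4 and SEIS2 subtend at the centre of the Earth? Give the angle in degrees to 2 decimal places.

MET4: φ = +36.17333°, λ = -81.55861°
SEIS2: φ = +51.72000°, λ = -77.06056°
Δφ = 15.5467°,  Δλ = 4.4981°
a = sin²(Δφ/2) + cos φ₁ cos φ₂ sin²(Δλ/2) = 0.019064
c = 2·arcsin(√a) = 0.277029 rad = 15.8726°

15.87°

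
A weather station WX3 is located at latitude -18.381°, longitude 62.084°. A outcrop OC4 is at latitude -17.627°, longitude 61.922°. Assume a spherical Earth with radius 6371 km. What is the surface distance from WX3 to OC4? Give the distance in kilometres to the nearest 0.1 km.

85.6 km

Δφ = 0.7540°,  Δλ = -0.1620°
a = sin²(Δφ/2) + cos φ₁ cos φ₂ sin²(Δλ/2) = 0.000045
c = 2·arcsin(√a) = 0.013432 rad = 0.7696°
d = R·c = 6371 × 0.013432 = 85.6 km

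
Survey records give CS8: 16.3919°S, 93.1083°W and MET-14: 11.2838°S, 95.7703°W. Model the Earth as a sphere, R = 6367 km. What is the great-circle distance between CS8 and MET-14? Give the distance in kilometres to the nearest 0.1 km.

Δφ = 5.1081°,  Δλ = -2.6620°
a = sin²(Δφ/2) + cos φ₁ cos φ₂ sin²(Δλ/2) = 0.002493
c = 2·arcsin(√a) = 0.099909 rad = 5.7244°
d = R·c = 6367 × 0.099909 = 636.1 km

636.1 km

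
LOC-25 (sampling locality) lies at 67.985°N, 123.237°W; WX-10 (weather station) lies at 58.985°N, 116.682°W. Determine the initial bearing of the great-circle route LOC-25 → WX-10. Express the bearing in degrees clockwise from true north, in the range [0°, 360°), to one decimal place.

159.0°

Δλ = 6.5550°
y = sin Δλ · cos φ₂ = 0.058821
x = cos φ₁ sin φ₂ − sin φ₁ cos φ₂ cos Δλ = -0.153312
θ = atan2(y, x) = 159.0098° → 159.0098° (mod 360°)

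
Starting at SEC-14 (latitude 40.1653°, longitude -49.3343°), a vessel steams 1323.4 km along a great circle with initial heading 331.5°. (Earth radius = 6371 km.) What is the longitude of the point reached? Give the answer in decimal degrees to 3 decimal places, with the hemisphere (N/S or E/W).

58.200°W

δ = d/R = 1323.4/6371 = 0.207722 rad
φ₂ = arcsin(sin φ₁ cos δ + cos φ₁ sin δ cos θ)
   = arcsin(0.64499·0.97850 + 0.76419·0.20623·0.87882) = 50.32076°
λ₂ = λ₁ + atan2(sin θ sin δ cos φ₁, cos δ − sin φ₁ sin φ₂) = -58.20019°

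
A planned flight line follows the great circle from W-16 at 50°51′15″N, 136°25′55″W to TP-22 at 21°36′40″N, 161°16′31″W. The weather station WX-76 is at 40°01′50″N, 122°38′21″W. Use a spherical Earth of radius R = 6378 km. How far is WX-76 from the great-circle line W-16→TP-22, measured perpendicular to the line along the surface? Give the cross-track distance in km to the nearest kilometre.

W-16: φ = +50.85417°, λ = -136.43194°
TP-22: φ = +21.61111°, λ = -161.27528°
WX-76: φ = +40.03056°, λ = -122.63917°
δ₁₃ = central angle W-16→WX-76 = 0.252579 rad  (haversine)
θ₁₃ = bearing W-16→WX-76 = 133.072°,  θ₁₂ = bearing W-16→TP-22 = 222.802°
dₓₜ = R·arcsin(sin δ₁₃ · sin(θ₁₃ − θ₁₂)) = 6378·arcsin(0.24990·sin(-89.729°)) = -1610.928 km
|dₓₜ| = 1610.928 km

1611 km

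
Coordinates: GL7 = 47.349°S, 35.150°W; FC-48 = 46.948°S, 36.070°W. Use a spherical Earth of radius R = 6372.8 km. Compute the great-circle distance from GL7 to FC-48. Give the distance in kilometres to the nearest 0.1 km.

82.7 km

Δφ = 0.4010°,  Δλ = -0.9200°
a = sin²(Δφ/2) + cos φ₁ cos φ₂ sin²(Δλ/2) = 0.000042
c = 2·arcsin(√a) = 0.012971 rad = 0.7432°
d = R·c = 6372.8 × 0.012971 = 82.7 km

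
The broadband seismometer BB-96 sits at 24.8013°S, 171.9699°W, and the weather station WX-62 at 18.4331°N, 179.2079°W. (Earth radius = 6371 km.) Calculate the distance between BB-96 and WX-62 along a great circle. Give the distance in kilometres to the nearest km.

Δφ = 43.2344°,  Δλ = -7.2380°
a = sin²(Δφ/2) + cos φ₁ cos φ₂ sin²(Δλ/2) = 0.139153
c = 2·arcsin(√a) = 0.764549 rad = 43.8054°
d = R·c = 6371 × 0.764549 = 4870.9 km

4871 km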